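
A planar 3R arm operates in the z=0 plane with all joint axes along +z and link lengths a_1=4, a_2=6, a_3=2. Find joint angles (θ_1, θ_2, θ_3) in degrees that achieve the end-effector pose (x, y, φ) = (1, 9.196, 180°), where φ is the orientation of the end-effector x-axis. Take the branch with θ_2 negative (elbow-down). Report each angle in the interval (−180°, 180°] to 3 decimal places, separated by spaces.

wrist centre = target − a_3·(cos φ, sin φ) = (3.0000, 9.1960)
cos θ_2 = (93.5664−4²−6²)/(2·4·6) = 0.8660; θ_2 = -30.0067° (elbow-down)
β = atan2(9.1960,3.0000) = 71.9322°; ψ = atan2(-3.0006,9.1958) = -18.0716°
θ_1 = β − ψ = 90.0038°
θ_3 = φ − θ_1 − θ_2 = 120.0029° (wrapped to (-180°,180°])

90.004 -30.007 120.003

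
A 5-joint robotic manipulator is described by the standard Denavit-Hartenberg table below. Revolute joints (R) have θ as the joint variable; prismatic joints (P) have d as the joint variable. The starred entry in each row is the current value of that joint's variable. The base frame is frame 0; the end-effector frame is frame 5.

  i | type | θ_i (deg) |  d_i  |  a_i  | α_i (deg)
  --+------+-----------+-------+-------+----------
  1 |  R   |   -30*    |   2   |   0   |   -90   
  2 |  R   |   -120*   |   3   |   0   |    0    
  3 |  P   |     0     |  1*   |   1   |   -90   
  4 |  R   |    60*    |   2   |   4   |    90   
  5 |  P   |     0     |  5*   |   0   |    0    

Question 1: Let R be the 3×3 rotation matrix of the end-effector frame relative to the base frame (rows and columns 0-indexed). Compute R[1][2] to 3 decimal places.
End-effector z-axis (col 2 of R) = (-0.1250,0.6495,0.7500)
R[1][2] = 0.6495

0.650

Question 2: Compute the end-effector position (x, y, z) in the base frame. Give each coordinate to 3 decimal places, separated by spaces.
-0.156 3.596 9.348

after link 1: o_1 = (0.0000, 0.0000, 2.0000)
after link 2: o_2 = (1.5000, 2.5981, 2.0000)
after link 3: o_3 = (1.5670, 3.7141, 2.8660)
after link 4: o_4 = (0.4689, 0.3481, 5.5981)
after link 5: o_5 = (-0.1561, 3.5957, 9.3481)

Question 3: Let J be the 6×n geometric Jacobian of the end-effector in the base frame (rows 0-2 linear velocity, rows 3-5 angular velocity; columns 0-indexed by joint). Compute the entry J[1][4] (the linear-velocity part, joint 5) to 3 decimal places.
0.650

prismatic axis z_4 = (-0.1250,0.6495,0.7500)
J_v[:, 4] = z_4; J_ω[:, 4] = (0,0,0)
entry J[1][4] = 0.6495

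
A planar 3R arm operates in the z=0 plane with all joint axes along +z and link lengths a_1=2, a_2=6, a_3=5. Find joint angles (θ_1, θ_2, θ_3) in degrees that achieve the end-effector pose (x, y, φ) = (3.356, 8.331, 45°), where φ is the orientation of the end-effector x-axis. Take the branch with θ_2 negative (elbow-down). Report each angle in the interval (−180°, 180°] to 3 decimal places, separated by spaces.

-149.992 -135.002 -30.005

wrist centre = target − a_3·(cos φ, sin φ) = (-0.1795, 4.7955)
cos θ_2 = (23.0287−2²−6²)/(2·2·6) = -0.7071; θ_2 = -135.0024° (elbow-down)
β = atan2(4.7955,-0.1795) = 92.1441°; ψ = atan2(-4.2425,-2.2428) = -117.8636°
θ_1 = β − ψ = 210.0076°
θ_3 = φ − θ_1 − θ_2 = -30.0052° (wrapped to (-180°,180°])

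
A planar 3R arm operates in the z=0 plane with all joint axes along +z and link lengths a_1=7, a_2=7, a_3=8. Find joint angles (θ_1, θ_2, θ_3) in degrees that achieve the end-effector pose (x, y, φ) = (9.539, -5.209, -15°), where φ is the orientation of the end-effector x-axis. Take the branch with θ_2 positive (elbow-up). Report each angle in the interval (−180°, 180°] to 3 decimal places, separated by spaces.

wrist centre = target − a_3·(cos φ, sin φ) = (1.8116, -3.1384)
cos θ_2 = (13.1317−7²−7²)/(2·7·7) = -0.8660; θ_2 = 149.9974° (elbow-up)
β = atan2(-3.1384,1.8116) = -60.0053°; ψ = atan2(3.5003,0.9380) = 74.9987°
θ_1 = β − ψ = -135.0040°
θ_3 = φ − θ_1 − θ_2 = -29.9934° (wrapped to (-180°,180°])

-135.004 149.997 -29.993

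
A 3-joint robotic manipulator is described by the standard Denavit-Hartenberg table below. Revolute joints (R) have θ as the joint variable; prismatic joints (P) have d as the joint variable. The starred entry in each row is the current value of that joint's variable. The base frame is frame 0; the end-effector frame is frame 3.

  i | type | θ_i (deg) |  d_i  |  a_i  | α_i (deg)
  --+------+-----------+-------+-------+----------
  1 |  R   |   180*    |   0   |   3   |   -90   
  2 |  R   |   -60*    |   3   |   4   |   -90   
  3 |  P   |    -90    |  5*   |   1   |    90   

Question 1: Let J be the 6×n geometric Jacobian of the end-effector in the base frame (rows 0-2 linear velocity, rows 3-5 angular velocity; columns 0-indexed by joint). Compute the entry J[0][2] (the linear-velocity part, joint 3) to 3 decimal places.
-0.866

prismatic axis z_2 = (-0.8660,0.0000,-0.5000)
J_v[:, 2] = z_2; J_ω[:, 2] = (0,0,0)
entry J[0][2] = -0.8660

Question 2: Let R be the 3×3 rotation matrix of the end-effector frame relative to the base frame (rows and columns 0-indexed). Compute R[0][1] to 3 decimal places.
-0.866

End-effector y-axis (col 1 of R) = (-0.8660,0.0000,-0.5000)
R[0][1] = -0.8660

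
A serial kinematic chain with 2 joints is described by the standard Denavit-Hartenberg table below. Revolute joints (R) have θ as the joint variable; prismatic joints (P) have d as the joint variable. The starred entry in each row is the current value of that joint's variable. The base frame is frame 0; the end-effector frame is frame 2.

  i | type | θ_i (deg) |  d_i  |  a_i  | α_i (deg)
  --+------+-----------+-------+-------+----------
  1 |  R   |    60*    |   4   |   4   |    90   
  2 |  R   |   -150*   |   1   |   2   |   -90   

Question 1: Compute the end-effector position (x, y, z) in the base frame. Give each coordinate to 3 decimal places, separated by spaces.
after link 1: o_1 = (2.0000, 3.4641, 4.0000)
after link 2: o_2 = (2.0000, 1.4641, 3.0000)

2.000 1.464 3.000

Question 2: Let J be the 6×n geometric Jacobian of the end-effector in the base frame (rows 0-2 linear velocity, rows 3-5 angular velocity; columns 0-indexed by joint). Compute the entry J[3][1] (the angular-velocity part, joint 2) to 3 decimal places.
0.866

axis z_1 = (0.8660,-0.5000,0.0000); lever o_n−o_1 = (-0.0000,-2.0000,-1.0000)
cross product → J_v[:, 1] = (0.5000,0.8660,-1.7321)
J_ω[:, 1] = z_1
entry J[3][1] = 0.8660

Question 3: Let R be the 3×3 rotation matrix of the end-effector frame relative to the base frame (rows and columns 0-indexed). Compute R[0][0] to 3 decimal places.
End-effector x-axis (col 0 of R) = (-0.4330,-0.7500,-0.5000)
R[0][0] = -0.4330

-0.433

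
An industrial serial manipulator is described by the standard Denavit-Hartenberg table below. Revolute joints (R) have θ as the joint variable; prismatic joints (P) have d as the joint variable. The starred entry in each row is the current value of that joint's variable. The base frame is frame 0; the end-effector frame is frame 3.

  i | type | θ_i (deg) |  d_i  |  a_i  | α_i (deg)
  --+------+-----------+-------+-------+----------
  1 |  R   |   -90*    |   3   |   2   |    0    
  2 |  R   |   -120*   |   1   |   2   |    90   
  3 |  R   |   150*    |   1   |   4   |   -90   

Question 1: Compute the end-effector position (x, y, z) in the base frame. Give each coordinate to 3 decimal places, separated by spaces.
after link 1: o_1 = (0.0000, -2.0000, 3.0000)
after link 2: o_2 = (-1.7321, -1.0000, 4.0000)
after link 3: o_3 = (1.7679, -1.8660, 6.0000)

1.768 -1.866 6.000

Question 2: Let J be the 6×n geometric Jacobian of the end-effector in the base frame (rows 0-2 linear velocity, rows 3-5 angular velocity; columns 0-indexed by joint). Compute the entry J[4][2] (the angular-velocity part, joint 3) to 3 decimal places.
0.866

axis z_2 = (0.5000,0.8660,0.0000); lever o_n−o_2 = (3.5000,-0.8660,2.0000)
cross product → J_v[:, 2] = (1.7321,-1.0000,-3.4641)
J_ω[:, 2] = z_2
entry J[4][2] = 0.8660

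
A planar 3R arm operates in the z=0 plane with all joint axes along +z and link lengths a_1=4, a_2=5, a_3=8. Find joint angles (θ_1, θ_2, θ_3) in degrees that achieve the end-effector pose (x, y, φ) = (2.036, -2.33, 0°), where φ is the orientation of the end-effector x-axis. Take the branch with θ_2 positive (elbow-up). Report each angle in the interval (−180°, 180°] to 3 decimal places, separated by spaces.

149.998 90.003 120.000

wrist centre = target − a_3·(cos φ, sin φ) = (-5.9640, -2.3300)
cos θ_2 = (40.9982−4²−5²)/(2·4·5) = -0.0000; θ_2 = 90.0026° (elbow-up)
β = atan2(-2.3300,-5.9640) = -158.6605°; ψ = atan2(5.0000,3.9998) = 51.3418°
θ_1 = β − ψ = -210.0023°
θ_3 = φ − θ_1 − θ_2 = 119.9997° (wrapped to (-180°,180°])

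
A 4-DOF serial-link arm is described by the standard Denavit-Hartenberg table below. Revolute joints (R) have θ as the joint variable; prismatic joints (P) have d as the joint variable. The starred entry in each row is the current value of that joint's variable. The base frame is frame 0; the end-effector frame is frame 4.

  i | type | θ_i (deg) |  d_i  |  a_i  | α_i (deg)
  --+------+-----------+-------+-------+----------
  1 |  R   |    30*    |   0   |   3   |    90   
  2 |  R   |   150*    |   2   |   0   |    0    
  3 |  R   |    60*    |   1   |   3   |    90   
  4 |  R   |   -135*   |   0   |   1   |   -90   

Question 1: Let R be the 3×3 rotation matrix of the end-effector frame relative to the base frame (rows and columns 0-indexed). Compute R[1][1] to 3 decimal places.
End-effector y-axis (col 1 of R) = (0.4330,0.2500,-0.8660)
R[1][1] = 0.2500

0.250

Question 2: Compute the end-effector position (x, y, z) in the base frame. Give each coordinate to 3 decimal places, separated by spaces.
after link 1: o_1 = (2.5981, 1.5000, 0.0000)
after link 2: o_2 = (3.5981, -0.2321, 0.0000)
after link 3: o_3 = (1.8481, -2.3971, -1.5000)
after link 4: o_4 = (2.0249, -1.4786, -1.1464)

2.025 -1.479 -1.146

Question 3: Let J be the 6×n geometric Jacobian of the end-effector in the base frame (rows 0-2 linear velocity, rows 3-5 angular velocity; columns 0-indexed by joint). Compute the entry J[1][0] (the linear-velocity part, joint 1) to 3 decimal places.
axis z_0 = ẑ; lever o_n−o_0 = (2.0249,-1.4786,-1.1464)
cross product → J_v[:, 0] = (1.4786,2.0249,-0.0000)
J_ω[:, 0] = z_0
entry J[1][0] = 2.0249

2.025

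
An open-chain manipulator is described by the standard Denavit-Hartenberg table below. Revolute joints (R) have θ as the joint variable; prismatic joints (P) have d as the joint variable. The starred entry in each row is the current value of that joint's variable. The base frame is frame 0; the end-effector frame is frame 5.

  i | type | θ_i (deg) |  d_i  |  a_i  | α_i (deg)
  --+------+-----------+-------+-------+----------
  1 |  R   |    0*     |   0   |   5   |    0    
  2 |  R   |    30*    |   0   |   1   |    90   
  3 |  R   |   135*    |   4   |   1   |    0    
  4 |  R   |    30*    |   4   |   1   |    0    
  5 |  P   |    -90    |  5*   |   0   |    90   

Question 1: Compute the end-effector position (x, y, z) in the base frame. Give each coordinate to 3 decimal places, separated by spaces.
10.917 -11.595 0.966

after link 1: o_1 = (5.0000, 0.0000, 0.0000)
after link 2: o_2 = (5.8660, 0.5000, 0.0000)
after link 3: o_3 = (7.2537, -3.3177, 0.7071)
after link 4: o_4 = (8.4171, -7.2647, 0.9659)
after link 5: o_5 = (10.9171, -11.5948, 0.9659)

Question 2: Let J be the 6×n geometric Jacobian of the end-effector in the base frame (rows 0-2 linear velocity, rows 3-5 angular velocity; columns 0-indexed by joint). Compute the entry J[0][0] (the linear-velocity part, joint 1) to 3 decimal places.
11.595

axis z_0 = ẑ; lever o_n−o_0 = (10.9171,-11.5948,0.9659)
cross product → J_v[:, 0] = (11.5948,10.9171,-0.0000)
J_ω[:, 0] = z_0
entry J[0][0] = 11.5948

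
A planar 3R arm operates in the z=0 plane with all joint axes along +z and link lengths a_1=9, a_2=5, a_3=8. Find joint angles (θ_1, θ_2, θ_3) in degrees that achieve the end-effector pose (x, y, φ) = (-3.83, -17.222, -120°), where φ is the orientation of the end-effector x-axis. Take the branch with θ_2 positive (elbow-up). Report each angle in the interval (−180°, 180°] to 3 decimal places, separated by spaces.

-118.110 90.006 -91.896

wrist centre = target − a_3·(cos φ, sin φ) = (0.1700, -10.2938)
cos θ_2 = (105.9912−9²−5²)/(2·9·5) = -0.0001; θ_2 = 90.0056° (elbow-up)
β = atan2(-10.2938,0.1700) = -89.0539°; ψ = atan2(5.0000,8.9995) = 29.0559°
θ_1 = β − ψ = -118.1098°
θ_3 = φ − θ_1 − θ_2 = -91.8958° (wrapped to (-180°,180°])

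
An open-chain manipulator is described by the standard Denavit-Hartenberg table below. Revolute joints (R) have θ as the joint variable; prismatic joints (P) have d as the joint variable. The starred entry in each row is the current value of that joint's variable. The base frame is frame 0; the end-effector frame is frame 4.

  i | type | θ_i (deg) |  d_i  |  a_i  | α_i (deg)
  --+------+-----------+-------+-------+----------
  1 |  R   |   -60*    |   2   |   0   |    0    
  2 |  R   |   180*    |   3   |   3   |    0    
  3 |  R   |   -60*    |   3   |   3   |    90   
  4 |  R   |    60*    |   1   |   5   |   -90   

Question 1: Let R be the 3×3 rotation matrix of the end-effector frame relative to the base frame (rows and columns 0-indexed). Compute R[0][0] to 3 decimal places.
End-effector x-axis (col 0 of R) = (0.2500,0.4330,0.8660)
R[0][0] = 0.2500

0.250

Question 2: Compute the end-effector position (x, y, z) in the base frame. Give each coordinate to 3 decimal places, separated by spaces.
after link 1: o_1 = (0.0000, 0.0000, 2.0000)
after link 2: o_2 = (-1.5000, 2.5981, 5.0000)
after link 3: o_3 = (-0.0000, 5.1962, 8.0000)
after link 4: o_4 = (2.1160, 6.8612, 12.3301)

2.116 6.861 12.330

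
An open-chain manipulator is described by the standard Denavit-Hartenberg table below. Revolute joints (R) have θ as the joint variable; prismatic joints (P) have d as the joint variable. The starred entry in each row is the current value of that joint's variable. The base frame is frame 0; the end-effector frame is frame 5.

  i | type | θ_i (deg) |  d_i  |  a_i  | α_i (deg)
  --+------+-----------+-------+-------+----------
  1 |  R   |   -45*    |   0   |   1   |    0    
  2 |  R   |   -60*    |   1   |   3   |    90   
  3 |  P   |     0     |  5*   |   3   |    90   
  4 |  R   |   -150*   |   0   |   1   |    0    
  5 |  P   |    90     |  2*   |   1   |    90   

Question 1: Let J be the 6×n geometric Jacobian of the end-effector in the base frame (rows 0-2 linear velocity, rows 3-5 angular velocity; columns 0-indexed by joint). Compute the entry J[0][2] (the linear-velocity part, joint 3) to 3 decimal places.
-0.966

prismatic axis z_2 = (-0.9659,0.2588,0.0000)
J_v[:, 2] = z_2; J_ω[:, 2] = (0,0,0)
entry J[0][2] = -0.9659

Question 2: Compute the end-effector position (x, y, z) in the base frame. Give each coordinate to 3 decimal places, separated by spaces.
after link 1: o_1 = (0.7071, -0.7071, 0.0000)
after link 2: o_2 = (-0.0694, -3.6049, 1.0000)
after link 3: o_3 = (-5.6754, -5.2086, 1.0000)
after link 4: o_4 = (-4.9683, -4.5015, 1.0000)
after link 5: o_5 = (-4.2612, -5.2086, -1.0000)

-4.261 -5.209 -1.000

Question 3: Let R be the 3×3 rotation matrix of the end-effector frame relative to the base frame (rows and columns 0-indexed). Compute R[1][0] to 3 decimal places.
End-effector x-axis (col 0 of R) = (0.7071,-0.7071,-0.0000)
R[1][0] = -0.7071

-0.707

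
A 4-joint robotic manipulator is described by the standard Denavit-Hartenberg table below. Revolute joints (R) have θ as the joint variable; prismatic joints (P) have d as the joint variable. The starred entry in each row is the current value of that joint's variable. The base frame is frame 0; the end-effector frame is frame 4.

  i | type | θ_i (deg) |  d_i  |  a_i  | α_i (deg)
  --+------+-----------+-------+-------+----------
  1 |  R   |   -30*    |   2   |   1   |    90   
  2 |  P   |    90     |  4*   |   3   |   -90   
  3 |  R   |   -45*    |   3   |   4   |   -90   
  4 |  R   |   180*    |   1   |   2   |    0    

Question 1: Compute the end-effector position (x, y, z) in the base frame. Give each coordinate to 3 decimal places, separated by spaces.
after link 1: o_1 = (0.8660, -0.5000, 2.0000)
after link 2: o_2 = (-1.1340, -3.9641, 5.0000)
after link 3: o_3 = (-5.1463, -4.9136, 7.8284)
after link 4: o_4 = (-4.0856, -3.0765, 7.1213)

-4.086 -3.076 7.121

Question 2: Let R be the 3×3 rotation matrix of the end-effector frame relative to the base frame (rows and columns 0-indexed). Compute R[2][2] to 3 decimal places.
End-effector z-axis (col 2 of R) = (0.3536,0.6124,0.7071)
R[2][2] = 0.7071

0.707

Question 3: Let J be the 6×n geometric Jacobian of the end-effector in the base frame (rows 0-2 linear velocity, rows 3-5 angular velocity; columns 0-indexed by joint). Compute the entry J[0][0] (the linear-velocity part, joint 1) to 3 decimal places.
3.076

axis z_0 = ẑ; lever o_n−o_0 = (-4.0856,-3.0765,7.1213)
cross product → J_v[:, 0] = (3.0765,-4.0856,0.0000)
J_ω[:, 0] = z_0
entry J[0][0] = 3.0765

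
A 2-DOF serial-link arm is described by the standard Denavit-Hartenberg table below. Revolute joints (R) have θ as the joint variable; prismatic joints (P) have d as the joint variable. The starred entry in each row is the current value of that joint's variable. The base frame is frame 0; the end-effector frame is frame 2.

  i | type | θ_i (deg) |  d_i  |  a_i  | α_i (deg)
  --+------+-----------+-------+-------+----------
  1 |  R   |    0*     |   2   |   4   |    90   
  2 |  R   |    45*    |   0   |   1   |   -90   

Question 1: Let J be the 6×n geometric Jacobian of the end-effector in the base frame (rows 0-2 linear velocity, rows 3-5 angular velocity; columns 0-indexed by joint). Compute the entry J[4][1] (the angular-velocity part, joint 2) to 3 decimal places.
axis z_1 = (0.0000,-1.0000,0.0000); lever o_n−o_1 = (0.7071,0.0000,0.7071)
cross product → J_v[:, 1] = (-0.7071,0.0000,0.7071)
J_ω[:, 1] = z_1
entry J[4][1] = -1.0000

-1.000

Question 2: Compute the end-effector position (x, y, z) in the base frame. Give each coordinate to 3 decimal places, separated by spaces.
4.707 0.000 2.707

after link 1: o_1 = (4.0000, 0.0000, 2.0000)
after link 2: o_2 = (4.7071, 0.0000, 2.7071)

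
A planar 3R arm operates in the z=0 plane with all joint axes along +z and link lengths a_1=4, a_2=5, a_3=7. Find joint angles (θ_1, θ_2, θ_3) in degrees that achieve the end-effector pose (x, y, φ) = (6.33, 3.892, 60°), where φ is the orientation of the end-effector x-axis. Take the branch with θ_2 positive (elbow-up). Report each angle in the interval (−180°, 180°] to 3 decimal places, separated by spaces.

-119.994 134.994 44.999

wrist centre = target − a_3·(cos φ, sin φ) = (2.8300, -2.1702)
cos θ_2 = (12.7186−4²−5²)/(2·4·5) = -0.7070; θ_2 = 134.9942° (elbow-up)
β = atan2(-2.1702,2.8300) = -37.4827°; ψ = atan2(3.5359,0.4648) = 82.5109°
θ_1 = β − ψ = -119.9936°
θ_3 = φ − θ_1 − θ_2 = 44.9994° (wrapped to (-180°,180°])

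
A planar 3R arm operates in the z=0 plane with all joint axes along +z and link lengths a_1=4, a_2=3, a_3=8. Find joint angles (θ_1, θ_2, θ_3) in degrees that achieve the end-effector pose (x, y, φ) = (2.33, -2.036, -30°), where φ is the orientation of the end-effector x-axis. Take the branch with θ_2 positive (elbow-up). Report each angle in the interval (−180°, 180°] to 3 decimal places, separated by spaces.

wrist centre = target − a_3·(cos φ, sin φ) = (-4.5982, 1.9640)
cos θ_2 = (25.0008−4²−3²)/(2·4·3) = 0.0000; θ_2 = 89.9982° (elbow-up)
β = atan2(1.9640,-4.5982) = 156.8715°; ψ = atan2(3.0000,4.0001) = 36.8692°
θ_1 = β − ψ = 120.0023°
θ_3 = φ − θ_1 − θ_2 = 119.9995° (wrapped to (-180°,180°])

120.002 89.998 120.000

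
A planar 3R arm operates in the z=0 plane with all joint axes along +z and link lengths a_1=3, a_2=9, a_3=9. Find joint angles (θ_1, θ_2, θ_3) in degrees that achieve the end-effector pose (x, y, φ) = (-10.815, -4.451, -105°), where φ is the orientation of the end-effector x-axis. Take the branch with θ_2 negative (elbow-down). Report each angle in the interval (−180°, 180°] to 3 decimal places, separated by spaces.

-135.001 -89.997 119.997

wrist centre = target − a_3·(cos φ, sin φ) = (-8.4856, 4.2423)
cos θ_2 = (90.0033−3²−9²)/(2·3·9) = 0.0001; θ_2 = -89.9965° (elbow-down)
β = atan2(4.2423,-8.4856) = 153.4376°; ψ = atan2(-9.0000,3.0005) = -71.5619°
θ_1 = β − ψ = 224.9995°
θ_3 = φ − θ_1 − θ_2 = 119.9970° (wrapped to (-180°,180°])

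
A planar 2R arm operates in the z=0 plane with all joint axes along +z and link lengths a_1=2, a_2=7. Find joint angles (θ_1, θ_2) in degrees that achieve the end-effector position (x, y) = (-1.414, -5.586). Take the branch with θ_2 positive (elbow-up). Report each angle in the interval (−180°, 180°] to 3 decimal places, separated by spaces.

cos θ_2 = (33.2028−2²−7²)/(2·2·7) = -0.7070; θ_2 = 134.9948° (elbow-up)
β = atan2(-5.5860,-1.4140) = -104.2051°; ψ = atan2(4.9502,-2.9493) = 120.7863°
θ_1 = β − ψ = -224.9913°

135.009 134.995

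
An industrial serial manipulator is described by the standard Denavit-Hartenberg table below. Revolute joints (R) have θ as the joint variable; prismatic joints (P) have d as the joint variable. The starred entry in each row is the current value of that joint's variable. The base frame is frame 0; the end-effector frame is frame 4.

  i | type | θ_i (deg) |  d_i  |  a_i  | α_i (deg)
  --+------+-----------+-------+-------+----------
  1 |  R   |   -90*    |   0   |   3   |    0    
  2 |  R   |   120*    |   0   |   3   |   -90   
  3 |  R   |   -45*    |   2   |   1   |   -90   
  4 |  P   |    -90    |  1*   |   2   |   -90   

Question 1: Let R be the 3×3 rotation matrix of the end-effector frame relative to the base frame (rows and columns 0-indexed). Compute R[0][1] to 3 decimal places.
End-effector y-axis (col 1 of R) = (-0.6124,-0.3536,0.7071)
R[0][1] = -0.6124

-0.612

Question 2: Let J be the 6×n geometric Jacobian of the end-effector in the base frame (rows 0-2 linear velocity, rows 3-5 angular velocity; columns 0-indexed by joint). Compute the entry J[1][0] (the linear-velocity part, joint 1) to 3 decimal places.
axis z_0 = ẑ; lever o_n−o_0 = (1.8228,2.6712,0.0000)
cross product → J_v[:, 0] = (-2.6712,1.8228,0.0000)
J_ω[:, 0] = z_0
entry J[1][0] = 1.8228

1.823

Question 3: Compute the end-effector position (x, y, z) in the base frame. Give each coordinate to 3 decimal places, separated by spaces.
after link 1: o_1 = (0.0000, -3.0000, 0.0000)
after link 2: o_2 = (2.5981, -1.5000, 0.0000)
after link 3: o_3 = (2.2104, 0.5856, 0.7071)
after link 4: o_4 = (1.8228, 2.6712, 0.0000)

1.823 2.671 0.000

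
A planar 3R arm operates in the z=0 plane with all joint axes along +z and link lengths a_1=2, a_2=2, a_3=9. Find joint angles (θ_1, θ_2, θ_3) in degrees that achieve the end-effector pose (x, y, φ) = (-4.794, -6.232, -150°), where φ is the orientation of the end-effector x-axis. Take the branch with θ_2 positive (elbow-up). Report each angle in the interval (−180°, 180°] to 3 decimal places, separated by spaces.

-59.992 59.990 -149.998

wrist centre = target − a_3·(cos φ, sin φ) = (3.0002, -1.7320)
cos θ_2 = (12.0012−2²−2²)/(2·2·2) = 0.5001; θ_2 = 59.9901° (elbow-up)
β = atan2(-1.7320,3.0002) = -29.9974°; ψ = atan2(1.7319,3.0003) = 29.9951°
θ_1 = β − ψ = -59.9924°
θ_3 = φ − θ_1 − θ_2 = -149.9977° (wrapped to (-180°,180°])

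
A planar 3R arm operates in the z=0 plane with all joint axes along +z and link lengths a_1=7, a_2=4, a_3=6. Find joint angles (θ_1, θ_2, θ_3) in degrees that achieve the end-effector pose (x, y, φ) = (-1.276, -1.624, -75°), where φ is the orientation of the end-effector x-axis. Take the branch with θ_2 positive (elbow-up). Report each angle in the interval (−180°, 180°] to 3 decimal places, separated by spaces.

90.004 134.996 60.000

wrist centre = target − a_3·(cos φ, sin φ) = (-2.8289, 4.1716)
cos θ_2 = (25.4046−7²−4²)/(2·7·4) = -0.7071; θ_2 = 134.9962° (elbow-up)
β = atan2(4.1716,-2.8289) = 124.1429°; ψ = atan2(2.8286,4.1718) = 34.1388°
θ_1 = β − ψ = 90.0041°
θ_3 = φ − θ_1 − θ_2 = 59.9996° (wrapped to (-180°,180°])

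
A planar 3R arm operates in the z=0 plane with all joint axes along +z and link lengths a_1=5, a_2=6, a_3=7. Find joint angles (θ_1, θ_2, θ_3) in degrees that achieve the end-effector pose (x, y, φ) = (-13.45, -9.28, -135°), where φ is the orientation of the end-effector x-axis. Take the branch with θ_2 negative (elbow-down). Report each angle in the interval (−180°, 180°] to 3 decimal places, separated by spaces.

wrist centre = target − a_3·(cos φ, sin φ) = (-8.5003, -4.3303)
cos θ_2 = (91.0054−5²−6²)/(2·5·6) = 0.5001; θ_2 = -59.9941° (elbow-down)
β = atan2(-4.3303,-8.5003) = -153.0045°; ψ = atan2(-5.1958,8.0005) = -33.0012°
θ_1 = β − ψ = -120.0033°
θ_3 = φ − θ_1 − θ_2 = 44.9974° (wrapped to (-180°,180°])

-120.003 -59.994 44.997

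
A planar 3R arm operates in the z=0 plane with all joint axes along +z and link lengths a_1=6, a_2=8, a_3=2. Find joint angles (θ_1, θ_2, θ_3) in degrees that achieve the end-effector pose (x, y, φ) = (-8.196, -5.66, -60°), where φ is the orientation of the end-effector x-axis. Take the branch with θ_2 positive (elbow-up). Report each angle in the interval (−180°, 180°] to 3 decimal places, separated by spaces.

wrist centre = target − a_3·(cos φ, sin φ) = (-9.1960, -3.9279)
cos θ_2 = (99.9952−6²−8²)/(2·6·8) = -0.0000; θ_2 = 90.0029° (elbow-up)
β = atan2(-3.9279,-9.1960) = -156.8709°; ψ = atan2(8.0000,5.9996) = 53.1319°
θ_1 = β − ψ = -210.0028°
θ_3 = φ − θ_1 − θ_2 = 60.0000° (wrapped to (-180°,180°])

149.997 90.003 60.000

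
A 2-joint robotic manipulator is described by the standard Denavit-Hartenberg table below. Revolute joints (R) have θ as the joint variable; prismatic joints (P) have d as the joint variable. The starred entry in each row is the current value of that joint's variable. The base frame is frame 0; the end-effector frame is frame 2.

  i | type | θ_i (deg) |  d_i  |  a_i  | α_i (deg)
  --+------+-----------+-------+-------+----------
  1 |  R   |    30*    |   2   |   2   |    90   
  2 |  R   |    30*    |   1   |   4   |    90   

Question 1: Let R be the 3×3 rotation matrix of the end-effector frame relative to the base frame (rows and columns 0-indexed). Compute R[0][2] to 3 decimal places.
0.433

End-effector z-axis (col 2 of R) = (0.4330,0.2500,-0.8660)
R[0][2] = 0.4330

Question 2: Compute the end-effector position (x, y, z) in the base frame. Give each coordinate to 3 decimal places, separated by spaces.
5.232 1.866 4.000

after link 1: o_1 = (1.7321, 1.0000, 2.0000)
after link 2: o_2 = (5.2321, 1.8660, 4.0000)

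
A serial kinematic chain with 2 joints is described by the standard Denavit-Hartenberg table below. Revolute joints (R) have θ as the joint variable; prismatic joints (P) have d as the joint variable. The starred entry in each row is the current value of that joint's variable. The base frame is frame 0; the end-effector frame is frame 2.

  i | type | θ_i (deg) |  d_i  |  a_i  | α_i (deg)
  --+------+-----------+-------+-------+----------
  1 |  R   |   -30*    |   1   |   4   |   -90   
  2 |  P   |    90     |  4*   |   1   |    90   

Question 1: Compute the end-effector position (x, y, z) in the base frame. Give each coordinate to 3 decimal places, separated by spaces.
after link 1: o_1 = (3.4641, -2.0000, 1.0000)
after link 2: o_2 = (5.4641, 1.4641, 0.0000)

5.464 1.464 0.000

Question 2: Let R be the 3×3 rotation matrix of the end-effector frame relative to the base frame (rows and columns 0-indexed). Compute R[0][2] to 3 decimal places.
0.866

End-effector z-axis (col 2 of R) = (0.8660,-0.5000,0.0000)
R[0][2] = 0.8660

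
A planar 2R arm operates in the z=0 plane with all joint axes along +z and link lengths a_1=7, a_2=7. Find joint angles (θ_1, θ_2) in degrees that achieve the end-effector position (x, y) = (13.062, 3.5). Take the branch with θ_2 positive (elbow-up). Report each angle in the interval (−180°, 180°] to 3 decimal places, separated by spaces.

-0.003 30.005

cos θ_2 = (182.8658−7²−7²)/(2·7·7) = 0.8660; θ_2 = 30.0054° (elbow-up)
β = atan2(3.5000,13.0620) = 15.0002°; ψ = atan2(3.5006,13.0618) = 15.0027°
θ_1 = β − ψ = -0.0025°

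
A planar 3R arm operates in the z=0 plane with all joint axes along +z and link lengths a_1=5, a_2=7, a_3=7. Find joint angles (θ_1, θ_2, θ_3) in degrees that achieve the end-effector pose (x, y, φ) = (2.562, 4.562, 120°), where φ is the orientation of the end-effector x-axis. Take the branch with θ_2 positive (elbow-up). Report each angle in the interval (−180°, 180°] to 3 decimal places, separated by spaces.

wrist centre = target − a_3·(cos φ, sin φ) = (6.0620, -1.5002)
cos θ_2 = (38.9984−5²−7²)/(2·5·7) = -0.5000; θ_2 = 120.0015° (elbow-up)
β = atan2(-1.5002,6.0620) = -13.8999°; ψ = atan2(6.0621,1.4998) = 76.1034°
θ_1 = β − ψ = -90.0032°
θ_3 = φ − θ_1 − θ_2 = 90.0017° (wrapped to (-180°,180°])

-90.003 120.002 90.002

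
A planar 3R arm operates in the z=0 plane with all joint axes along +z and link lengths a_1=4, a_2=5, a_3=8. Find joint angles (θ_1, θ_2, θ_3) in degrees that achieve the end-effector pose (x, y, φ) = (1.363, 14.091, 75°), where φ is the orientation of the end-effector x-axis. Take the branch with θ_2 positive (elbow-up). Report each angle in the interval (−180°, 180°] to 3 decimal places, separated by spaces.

wrist centre = target − a_3·(cos φ, sin φ) = (-0.7076, 6.3636)
cos θ_2 = (40.9960−4²−5²)/(2·4·5) = -0.0001; θ_2 = 90.0058° (elbow-up)
β = atan2(6.3636,-0.7076) = 96.3445°; ψ = atan2(5.0000,3.9995) = 51.3437°
θ_1 = β − ψ = 45.0008°
θ_3 = φ − θ_1 − θ_2 = -60.0066° (wrapped to (-180°,180°])

45.001 90.006 -60.007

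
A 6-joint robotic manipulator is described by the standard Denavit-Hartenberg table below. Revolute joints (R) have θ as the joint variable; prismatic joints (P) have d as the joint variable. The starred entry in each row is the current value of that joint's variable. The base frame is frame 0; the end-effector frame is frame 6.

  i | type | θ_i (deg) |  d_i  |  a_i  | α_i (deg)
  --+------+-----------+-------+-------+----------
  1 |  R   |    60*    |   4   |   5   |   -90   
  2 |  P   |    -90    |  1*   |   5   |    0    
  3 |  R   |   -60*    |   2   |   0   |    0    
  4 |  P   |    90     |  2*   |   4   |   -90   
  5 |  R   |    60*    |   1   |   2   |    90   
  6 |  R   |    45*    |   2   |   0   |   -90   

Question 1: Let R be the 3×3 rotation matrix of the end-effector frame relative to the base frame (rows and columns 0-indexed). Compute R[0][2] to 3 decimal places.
End-effector z-axis (col 2 of R) = (-0.3125,0.6834,-0.6597)
R[0][2] = -0.3125

-0.313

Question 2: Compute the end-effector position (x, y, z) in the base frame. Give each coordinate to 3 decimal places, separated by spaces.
0.920 10.129 14.330

after link 1: o_1 = (2.5000, 4.3301, 4.0000)
after link 2: o_2 = (1.6340, 4.8301, 9.0000)
after link 3: o_3 = (-0.0981, 5.8301, 9.0000)
after link 4: o_4 = (-0.8301, 8.5622, 12.4641)
after link 5: o_5 = (1.3529, 8.8792, 12.8301)
after link 6: o_6 = (0.9199, 10.1292, 14.3301)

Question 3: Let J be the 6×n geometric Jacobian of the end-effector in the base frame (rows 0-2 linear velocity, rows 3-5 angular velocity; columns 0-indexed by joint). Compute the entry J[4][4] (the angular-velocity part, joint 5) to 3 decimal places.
axis z_4 = (0.4330,0.7500,-0.5000); lever o_n−o_4 = (1.7500,1.5670,1.8660)
cross product → J_v[:, 4] = (2.1830,-1.6830,-0.6340)
J_ω[:, 4] = z_4
entry J[4][4] = 0.7500

0.750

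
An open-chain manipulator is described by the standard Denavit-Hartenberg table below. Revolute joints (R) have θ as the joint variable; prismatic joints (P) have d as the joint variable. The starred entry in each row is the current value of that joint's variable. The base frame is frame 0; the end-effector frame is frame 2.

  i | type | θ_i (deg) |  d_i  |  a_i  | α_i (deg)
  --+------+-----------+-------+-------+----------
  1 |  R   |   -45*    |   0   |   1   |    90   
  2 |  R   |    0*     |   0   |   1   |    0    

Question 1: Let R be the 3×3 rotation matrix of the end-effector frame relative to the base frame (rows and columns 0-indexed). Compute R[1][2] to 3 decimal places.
-0.707

End-effector z-axis (col 2 of R) = (-0.7071,-0.7071,0.0000)
R[1][2] = -0.7071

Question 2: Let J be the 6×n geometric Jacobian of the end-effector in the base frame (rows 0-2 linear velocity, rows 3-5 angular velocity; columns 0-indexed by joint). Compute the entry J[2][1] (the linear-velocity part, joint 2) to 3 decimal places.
1.000

axis z_1 = (-0.7071,-0.7071,0.0000); lever o_n−o_1 = (0.7071,-0.7071,0.0000)
cross product → J_v[:, 1] = (0.0000,0.0000,1.0000)
J_ω[:, 1] = z_1
entry J[2][1] = 1.0000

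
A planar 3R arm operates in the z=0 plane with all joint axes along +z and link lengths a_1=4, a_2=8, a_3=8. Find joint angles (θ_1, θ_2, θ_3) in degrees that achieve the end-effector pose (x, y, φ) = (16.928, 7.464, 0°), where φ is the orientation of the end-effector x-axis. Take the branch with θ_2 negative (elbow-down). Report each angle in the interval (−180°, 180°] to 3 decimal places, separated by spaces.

60.006 -30.009 -29.997

wrist centre = target − a_3·(cos φ, sin φ) = (8.9280, 7.4640)
cos θ_2 = (135.4205−4²−8²)/(2·4·8) = 0.8659; θ_2 = -30.0092° (elbow-down)
β = atan2(7.4640,8.9280) = 39.8963°; ψ = atan2(-4.0011,10.9276) = -20.1101°
θ_1 = β − ψ = 60.0065°
θ_3 = φ − θ_1 − θ_2 = -29.9973° (wrapped to (-180°,180°])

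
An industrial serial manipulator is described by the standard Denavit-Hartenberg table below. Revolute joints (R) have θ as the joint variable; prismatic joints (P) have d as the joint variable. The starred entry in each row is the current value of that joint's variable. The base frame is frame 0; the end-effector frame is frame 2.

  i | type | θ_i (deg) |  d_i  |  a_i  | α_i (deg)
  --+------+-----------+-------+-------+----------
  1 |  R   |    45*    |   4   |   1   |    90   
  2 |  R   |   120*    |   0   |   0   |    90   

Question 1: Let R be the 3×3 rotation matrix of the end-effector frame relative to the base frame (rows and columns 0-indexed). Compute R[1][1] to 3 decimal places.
-0.707

End-effector y-axis (col 1 of R) = (0.7071,-0.7071,0.0000)
R[1][1] = -0.7071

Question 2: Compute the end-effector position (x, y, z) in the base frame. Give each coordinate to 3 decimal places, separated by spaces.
after link 1: o_1 = (0.7071, 0.7071, 4.0000)
after link 2: o_2 = (0.7071, 0.7071, 4.0000)

0.707 0.707 4.000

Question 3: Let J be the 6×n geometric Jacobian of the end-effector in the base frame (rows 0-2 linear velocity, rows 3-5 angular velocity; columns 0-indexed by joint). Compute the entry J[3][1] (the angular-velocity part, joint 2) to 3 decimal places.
axis z_1 = (0.7071,-0.7071,0.0000); lever o_n−o_1 = (0.0000,0.0000,0.0000)
cross product → J_v[:, 1] = (-0.0000,0.0000,0.0000)
J_ω[:, 1] = z_1
entry J[3][1] = 0.7071

0.707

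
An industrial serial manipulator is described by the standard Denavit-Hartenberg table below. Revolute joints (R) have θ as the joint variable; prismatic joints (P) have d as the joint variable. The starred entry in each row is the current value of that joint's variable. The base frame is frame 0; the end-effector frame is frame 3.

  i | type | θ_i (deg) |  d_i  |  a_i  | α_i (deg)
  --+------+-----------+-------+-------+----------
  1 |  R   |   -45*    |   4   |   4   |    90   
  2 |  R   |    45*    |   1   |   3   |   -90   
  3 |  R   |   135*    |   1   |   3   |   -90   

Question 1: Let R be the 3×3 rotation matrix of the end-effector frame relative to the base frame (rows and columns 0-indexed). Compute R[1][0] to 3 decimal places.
End-effector x-axis (col 0 of R) = (0.1464,0.8536,-0.5000)
R[1][0] = 0.8536

0.854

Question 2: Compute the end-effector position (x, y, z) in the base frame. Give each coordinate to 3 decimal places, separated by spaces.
after link 1: o_1 = (2.8284, -2.8284, 4.0000)
after link 2: o_2 = (3.6213, -5.0355, 6.1213)
after link 3: o_3 = (3.5607, -1.9749, 5.3284)

3.561 -1.975 5.328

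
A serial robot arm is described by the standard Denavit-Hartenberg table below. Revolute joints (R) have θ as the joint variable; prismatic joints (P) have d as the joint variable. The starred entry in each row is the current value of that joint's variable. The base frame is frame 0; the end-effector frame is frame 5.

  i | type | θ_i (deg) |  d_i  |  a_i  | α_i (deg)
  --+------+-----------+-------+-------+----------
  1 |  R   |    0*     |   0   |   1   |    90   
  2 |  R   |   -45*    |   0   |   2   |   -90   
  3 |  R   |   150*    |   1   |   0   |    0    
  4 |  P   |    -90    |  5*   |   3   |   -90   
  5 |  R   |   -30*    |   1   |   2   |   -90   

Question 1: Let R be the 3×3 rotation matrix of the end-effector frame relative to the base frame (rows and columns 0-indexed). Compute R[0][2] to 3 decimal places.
-0.436

End-effector z-axis (col 2 of R) = (-0.4356,0.4330,-0.7891)
R[0][2] = -0.4356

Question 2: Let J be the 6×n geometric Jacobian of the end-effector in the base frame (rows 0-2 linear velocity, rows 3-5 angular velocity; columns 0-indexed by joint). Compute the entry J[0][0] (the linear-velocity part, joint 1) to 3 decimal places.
-4.598

axis z_0 = ẑ; lever o_n−o_0 = (8.4246,4.5981,2.4749)
cross product → J_v[:, 0] = (-4.5981,8.4246,0.0000)
J_ω[:, 0] = z_0
entry J[0][0] = -4.5981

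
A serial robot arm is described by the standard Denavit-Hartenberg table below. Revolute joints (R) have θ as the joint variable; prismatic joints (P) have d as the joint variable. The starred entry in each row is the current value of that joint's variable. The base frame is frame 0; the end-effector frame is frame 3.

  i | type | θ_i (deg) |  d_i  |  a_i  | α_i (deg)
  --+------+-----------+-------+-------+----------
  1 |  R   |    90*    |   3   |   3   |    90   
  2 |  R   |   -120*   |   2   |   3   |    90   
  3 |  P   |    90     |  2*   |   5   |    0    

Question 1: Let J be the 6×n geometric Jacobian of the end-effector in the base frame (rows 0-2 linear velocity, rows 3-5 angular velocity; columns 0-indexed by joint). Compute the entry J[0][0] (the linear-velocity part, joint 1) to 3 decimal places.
axis z_0 = ẑ; lever o_n−o_0 = (7.0000,-0.2321,1.4019)
cross product → J_v[:, 0] = (0.2321,7.0000,-0.0000)
J_ω[:, 0] = z_0
entry J[0][0] = 0.2321

0.232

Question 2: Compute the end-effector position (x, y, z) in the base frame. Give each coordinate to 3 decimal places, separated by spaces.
after link 1: o_1 = (0.0000, 3.0000, 3.0000)
after link 2: o_2 = (2.0000, 1.5000, 0.4019)
after link 3: o_3 = (7.0000, -0.2321, 1.4019)

7.000 -0.232 1.402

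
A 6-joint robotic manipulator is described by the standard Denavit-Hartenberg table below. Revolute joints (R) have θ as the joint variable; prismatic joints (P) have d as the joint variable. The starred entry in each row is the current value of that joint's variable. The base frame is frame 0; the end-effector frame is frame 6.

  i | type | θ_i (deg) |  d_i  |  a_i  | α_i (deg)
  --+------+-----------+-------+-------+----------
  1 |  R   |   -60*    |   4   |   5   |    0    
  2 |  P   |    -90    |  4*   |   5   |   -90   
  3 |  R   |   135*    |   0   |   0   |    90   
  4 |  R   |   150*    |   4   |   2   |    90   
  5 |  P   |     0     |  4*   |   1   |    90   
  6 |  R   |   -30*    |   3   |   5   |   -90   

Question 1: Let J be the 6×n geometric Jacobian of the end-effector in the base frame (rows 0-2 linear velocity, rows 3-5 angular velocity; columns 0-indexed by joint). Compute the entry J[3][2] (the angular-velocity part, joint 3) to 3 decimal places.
axis z_2 = (0.5000,-0.8660,0.0000); lever o_n−o_2 = (-1.5584,-6.6318,3.2513)
cross product → J_v[:, 2] = (-2.8157,-1.6257,-4.6655)
J_ω[:, 2] = z_2
entry J[3][2] = 0.5000

0.500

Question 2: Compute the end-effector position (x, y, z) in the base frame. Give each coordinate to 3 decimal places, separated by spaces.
after link 1: o_1 = (2.5000, -4.3301, 4.0000)
after link 2: o_2 = (-1.8301, -6.8301, 8.0000)
after link 3: o_3 = (-1.8301, -6.8301, 8.0000)
after link 4: o_4 = (-4.8403, -9.7227, 6.3963)
after link 5: o_5 = (-2.1638, -12.7548, 5.5945)
after link 6: o_6 = (-3.3886, -13.4619, 11.2513)

-3.389 -13.462 11.251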